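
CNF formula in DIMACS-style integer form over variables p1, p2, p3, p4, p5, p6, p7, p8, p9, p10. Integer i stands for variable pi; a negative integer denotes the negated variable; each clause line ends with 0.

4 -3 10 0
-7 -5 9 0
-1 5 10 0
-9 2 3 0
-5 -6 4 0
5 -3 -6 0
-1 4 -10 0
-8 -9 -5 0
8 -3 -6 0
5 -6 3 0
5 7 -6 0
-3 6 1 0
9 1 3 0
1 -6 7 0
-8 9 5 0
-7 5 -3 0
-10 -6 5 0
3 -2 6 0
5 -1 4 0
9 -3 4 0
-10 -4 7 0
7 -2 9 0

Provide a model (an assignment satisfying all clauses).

p1=True  p2=False  p3=True  p4=True  p5=True  p6=True  p7=False  p8=True  p9=False  p10=False

Set p1 = True and propagate.
Branch on p2: take p2 = False.
Set p3 = True and propagate.
The remaining clauses are satisfied by p4 = True, p5 = True, p6 = True, p7 = False, p8 = True, p9 = False, p10 = False.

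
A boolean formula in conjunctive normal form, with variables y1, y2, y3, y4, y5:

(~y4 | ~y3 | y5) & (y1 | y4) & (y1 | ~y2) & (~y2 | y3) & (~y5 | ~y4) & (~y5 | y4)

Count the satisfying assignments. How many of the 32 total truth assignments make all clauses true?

5

Satisfying assignments:
  y1=F y2=F y3=F y4=T y5=F
  y1=T y2=F y3=F y4=F y5=F
  y1=T y2=F y3=F y4=T y5=F
  y1=T y2=F y3=T y4=F y5=F
  y1=T y2=T y3=T y4=F y5=F
Count: 5.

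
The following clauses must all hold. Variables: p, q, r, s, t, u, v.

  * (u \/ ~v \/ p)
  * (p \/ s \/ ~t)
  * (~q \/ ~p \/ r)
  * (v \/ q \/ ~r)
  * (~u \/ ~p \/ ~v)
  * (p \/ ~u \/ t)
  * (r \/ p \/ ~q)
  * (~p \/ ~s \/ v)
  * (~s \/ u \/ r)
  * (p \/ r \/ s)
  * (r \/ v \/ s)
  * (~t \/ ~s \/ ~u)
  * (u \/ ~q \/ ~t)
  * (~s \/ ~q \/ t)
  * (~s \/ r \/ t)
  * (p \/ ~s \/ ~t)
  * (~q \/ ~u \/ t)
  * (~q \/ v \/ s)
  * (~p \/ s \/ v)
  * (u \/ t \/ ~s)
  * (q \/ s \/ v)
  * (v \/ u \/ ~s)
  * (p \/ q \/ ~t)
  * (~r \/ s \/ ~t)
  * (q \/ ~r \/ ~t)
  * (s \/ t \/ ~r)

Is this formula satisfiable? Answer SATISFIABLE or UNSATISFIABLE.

SATISFIABLE

Branch on p: take p = True.
For the remaining variables, q = False, r = False, s = False, t = True, u = False, v = True works.
So p = T, q = F, r = F, s = F, t = T, u = F, v = T is a satisfying assignment.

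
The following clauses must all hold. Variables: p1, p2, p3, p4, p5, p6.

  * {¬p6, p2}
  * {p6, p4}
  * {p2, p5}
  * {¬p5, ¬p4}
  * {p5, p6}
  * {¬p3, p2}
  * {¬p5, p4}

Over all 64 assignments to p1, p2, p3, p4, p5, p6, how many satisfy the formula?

The models are:
  p1=F p2=T p3=F p4=F p5=F p6=T
  p1=F p2=T p3=F p4=T p5=F p6=T
  p1=F p2=T p3=T p4=F p5=F p6=T
  p1=F p2=T p3=T p4=T p5=F p6=T
  p1=T p2=T p3=F p4=F p5=F p6=T
  p1=T p2=T p3=F p4=T p5=F p6=T
  p1=T p2=T p3=T p4=F p5=F p6=T
  p1=T p2=T p3=T p4=T p5=F p6=T
Count: 8.

8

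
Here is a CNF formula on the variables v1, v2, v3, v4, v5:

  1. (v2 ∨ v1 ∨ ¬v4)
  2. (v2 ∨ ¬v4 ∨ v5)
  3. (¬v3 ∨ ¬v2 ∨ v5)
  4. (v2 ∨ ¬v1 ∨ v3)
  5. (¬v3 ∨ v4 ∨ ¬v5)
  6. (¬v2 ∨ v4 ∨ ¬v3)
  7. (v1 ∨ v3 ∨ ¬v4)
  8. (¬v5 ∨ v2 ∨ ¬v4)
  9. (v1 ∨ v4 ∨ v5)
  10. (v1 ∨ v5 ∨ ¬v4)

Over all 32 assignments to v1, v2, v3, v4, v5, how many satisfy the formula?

Case analysis on v4 and v2:
  v4=T, v2=T: remaining (v1,v3,v5) ∈ {(F,T,T); (T,F,F); (T,F,T); (T,T,T)} — 4.
  v4=T, v2=F: a clause becomes empty — 0.
  v4=F, v2=T: remaining (v1,v3,v5) ∈ {(F,F,T); (T,F,F); (T,F,T)} — 3.
  v4=F, v2=F: remaining (v1,v3,v5) ∈ {(F,F,T); (T,T,F)} — 2.
Total: 4 + 0 + 3 + 2 = 9.

9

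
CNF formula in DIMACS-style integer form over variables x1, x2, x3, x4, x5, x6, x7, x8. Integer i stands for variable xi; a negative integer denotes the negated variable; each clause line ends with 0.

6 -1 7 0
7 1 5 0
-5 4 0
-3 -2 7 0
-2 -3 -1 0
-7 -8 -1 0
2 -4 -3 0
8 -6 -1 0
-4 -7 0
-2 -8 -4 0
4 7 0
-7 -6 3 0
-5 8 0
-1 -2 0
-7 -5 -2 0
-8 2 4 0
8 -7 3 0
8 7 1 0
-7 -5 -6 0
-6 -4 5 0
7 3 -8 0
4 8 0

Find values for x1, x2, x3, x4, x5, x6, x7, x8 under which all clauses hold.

x1 = F, x2 = T, x3 = T, x4 = F, x5 = F, x6 = T, x7 = T, x8 = T

Set x1 = False and propagate.
Try x2 = True.
For the remaining variables, x3 = True, x4 = False, x5 = False, x6 = True, x7 = True, x8 = True works.
Every clause has at least one true literal under this assignment.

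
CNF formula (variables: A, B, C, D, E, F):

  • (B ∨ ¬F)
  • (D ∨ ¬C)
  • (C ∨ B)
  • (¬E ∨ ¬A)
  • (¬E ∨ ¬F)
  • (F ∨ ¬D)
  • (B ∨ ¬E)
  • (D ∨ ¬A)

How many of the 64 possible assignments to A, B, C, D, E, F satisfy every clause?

7

Case analysis on B and D:
  B=1, D=1: remaining (A,C,E,F) ∈ {(0,0,0,1); (0,1,0,1); (1,0,0,1); (1,1,0,1)} — 4.
  B=1, D=0: remaining (A,C,E,F) ∈ {(0,0,0,0); (0,0,0,1); (0,0,1,0)} — 3.
  B=0, D=1: a clause becomes empty — 0.
  B=0, D=0: a clause becomes empty — 0.
Total: 4 + 3 + 0 + 0 = 7.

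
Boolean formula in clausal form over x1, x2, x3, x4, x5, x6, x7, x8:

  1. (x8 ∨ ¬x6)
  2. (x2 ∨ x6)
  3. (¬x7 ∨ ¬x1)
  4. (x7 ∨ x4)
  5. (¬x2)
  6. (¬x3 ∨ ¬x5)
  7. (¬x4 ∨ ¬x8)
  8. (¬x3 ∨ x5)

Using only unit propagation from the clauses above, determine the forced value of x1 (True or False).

False

(¬x2) is a unit clause: x2 = False.
(x6 ∨ x2): since x2 = False, the clause reduces to (x6). x6 = True.
(x8 ∨ ¬x6): since x6 = True, the clause reduces to (x8). x8 = True.
(¬x4 ∨ ¬x8) with x8 = True leaves only ¬x4, so x4 = False.
In (x4 ∨ x7), x4 is now false; x7 must hold, so x7 = True.
In (¬x7 ∨ ¬x1), ¬x7 is now false; ¬x1 must hold, so x1 = False.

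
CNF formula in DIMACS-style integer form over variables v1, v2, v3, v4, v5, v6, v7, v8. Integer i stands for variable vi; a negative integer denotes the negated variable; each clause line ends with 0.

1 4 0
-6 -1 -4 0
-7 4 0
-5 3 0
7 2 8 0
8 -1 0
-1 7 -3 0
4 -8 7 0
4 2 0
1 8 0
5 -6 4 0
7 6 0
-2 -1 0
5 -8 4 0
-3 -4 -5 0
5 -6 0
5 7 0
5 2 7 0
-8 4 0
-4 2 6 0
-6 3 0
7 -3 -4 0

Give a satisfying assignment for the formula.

Try v1 = False.
  then v4 is forced to True.
  then v8 is forced to True.
For the remaining variables, v2 = True, v3 = False, v5 = False, v6 = False, v7 = True works.
Every clause has at least one true literal under this assignment.

v1 = False, v2 = True, v3 = False, v4 = True, v5 = False, v6 = False, v7 = True, v8 = True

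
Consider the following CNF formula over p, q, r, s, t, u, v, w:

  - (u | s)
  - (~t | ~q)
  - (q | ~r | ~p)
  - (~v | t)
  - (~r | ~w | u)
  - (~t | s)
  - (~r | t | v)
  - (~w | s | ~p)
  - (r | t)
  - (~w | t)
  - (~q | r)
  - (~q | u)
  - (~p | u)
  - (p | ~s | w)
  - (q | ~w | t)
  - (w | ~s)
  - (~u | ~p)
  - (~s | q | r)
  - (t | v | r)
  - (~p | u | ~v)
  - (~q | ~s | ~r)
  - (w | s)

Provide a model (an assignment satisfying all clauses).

p=False  q=False  r=True  s=True  t=True  u=True  v=False  w=True

Check each clause:
  1. (s | u) — s is true.
  2. (~q | ~t) — ~q is true.
  3. (q | ~r | ~p) — ~p is true.
  4. (t | ~v) — ~v is true.
  5. (u | ~w | ~r) — u is true.
  6. (~t | s) — s is true.
  7. (~r | t | v) — t is true.
  8. (~p | ~w | s) — s is true.
  9. (r | t) — r is true.
  10. (t | ~w) — t is true.
  11. (~q | r) — r is true.
  12. (~q | u) — ~q is true.
  13. (~p | u) — u is true.
  14. (w | ~s | p) — w is true.
  15. (~w | q | t) — t is true.
  16. (w | ~s) — w is true.
  17. (~u | ~p) — ~p is true.
  18. (q | r | ~s) — r is true.
  19. (v | t | r) — r is true.
  20. (~p | ~v | u) — ~v is true.
  21. (~s | ~q | ~r) — ~q is true.
  22. (s | w) — w is true.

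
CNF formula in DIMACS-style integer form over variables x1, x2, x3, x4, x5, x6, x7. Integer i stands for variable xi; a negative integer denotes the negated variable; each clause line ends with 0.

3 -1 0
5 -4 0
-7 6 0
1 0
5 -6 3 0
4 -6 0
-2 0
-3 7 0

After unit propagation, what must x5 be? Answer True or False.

(x1) is a unit clause: x1 = True.
(x3 OR NOT x1): since x1 = True, the clause reduces to (x3). x3 = True.
(NOT x2) stands alone — x2 = False.
From (NOT x3 OR x7) and x3 = True: x7 = True.
(NOT x7 OR x6): since x7 = True, the clause reduces to (x6). x6 = True.
(x4 OR NOT x6): since x6 = True, the clause reduces to (x4). x4 = True.
(x5 OR NOT x4): since x4 = True, the clause reduces to (x5). x5 = True.

True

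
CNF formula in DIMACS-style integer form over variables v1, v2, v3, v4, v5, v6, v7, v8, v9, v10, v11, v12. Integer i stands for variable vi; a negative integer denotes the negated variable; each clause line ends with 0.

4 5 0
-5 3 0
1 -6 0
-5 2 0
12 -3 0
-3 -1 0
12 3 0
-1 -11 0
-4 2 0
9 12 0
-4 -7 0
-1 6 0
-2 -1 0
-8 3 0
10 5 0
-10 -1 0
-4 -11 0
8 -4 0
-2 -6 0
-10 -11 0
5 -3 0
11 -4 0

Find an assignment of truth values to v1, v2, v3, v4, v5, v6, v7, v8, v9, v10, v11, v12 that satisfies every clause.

Pure literal: v9 appears only positively; assign v9 = True.
Pure literal: v12 appears only positively; assign v12 = True.
Set v1 = False and propagate.
  then v6 is forced to False.
Set v2 = True and propagate.
Set v3 = True and propagate.
  then v5 is forced to True.
The remaining clauses are satisfied by v4 = False, v7 = True, v8 = True, v10 = True, v11 = False.
Check each clause:
  1. (v4 || v5) — v5 is true.
  2. (!v5 || v3) — v3 is true.
  3. (!v6 || v1) — !v6 is true.
  4. (v2 || !v5) — v2 is true.
  5. (v12 || !v3) — v12 is true.
  6. (!v1 || !v3) — !v1 is true.
  7. (v3 || v12) — v3 is true.
  8. (!v1 || !v11) — !v11 is true.
  9. (v2 || !v4) — v2 is true.
  10. (v12 || v9) — v9 is true.
  11. (!v7 || !v4) — !v4 is true.
  12. (v6 || !v1) — !v1 is true.
  13. (!v1 || !v2) — !v1 is true.
  14. (v3 || !v8) — v3 is true.
  15. (v5 || v10) — v10 is true.
  16. (!v10 || !v1) — !v1 is true.
  17. (!v4 || !v11) — !v4 is true.
  18. (!v4 || v8) — v8 is true.
  19. (!v2 || !v6) — !v6 is true.
  20. (!v10 || !v11) — !v11 is true.
  21. (!v3 || v5) — v5 is true.
  22. (!v4 || v11) — !v4 is true.

v1 = False, v2 = True, v3 = True, v4 = False, v5 = True, v6 = False, v7 = True, v8 = True, v9 = True, v10 = True, v11 = False, v12 = True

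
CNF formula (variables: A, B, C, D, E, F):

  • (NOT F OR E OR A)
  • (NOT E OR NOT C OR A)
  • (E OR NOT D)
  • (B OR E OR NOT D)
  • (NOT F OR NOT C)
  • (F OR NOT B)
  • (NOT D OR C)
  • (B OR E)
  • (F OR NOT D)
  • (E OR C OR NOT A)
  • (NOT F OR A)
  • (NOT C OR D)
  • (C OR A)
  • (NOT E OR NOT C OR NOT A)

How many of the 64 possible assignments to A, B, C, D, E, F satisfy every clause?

3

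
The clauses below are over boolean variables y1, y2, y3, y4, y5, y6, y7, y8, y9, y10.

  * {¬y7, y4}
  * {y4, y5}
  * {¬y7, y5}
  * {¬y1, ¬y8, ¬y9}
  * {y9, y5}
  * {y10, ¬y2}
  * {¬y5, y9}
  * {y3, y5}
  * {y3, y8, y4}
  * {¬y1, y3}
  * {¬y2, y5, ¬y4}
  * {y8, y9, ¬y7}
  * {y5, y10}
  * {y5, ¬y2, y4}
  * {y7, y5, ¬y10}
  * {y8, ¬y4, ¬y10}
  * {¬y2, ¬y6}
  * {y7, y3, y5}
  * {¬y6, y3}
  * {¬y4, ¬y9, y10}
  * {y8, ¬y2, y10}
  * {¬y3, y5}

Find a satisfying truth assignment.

y1=False, y2=False, y3=True, y4=False, y5=True, y6=True, y7=False, y8=True, y9=True, y10=False

Check each clause:
  1. {y4, ¬y7} — ¬y7 is true.
  2. {y4, y5} — y5 is true.
  3. {y5, ¬y7} — ¬y7 is true.
  4. {¬y1, ¬y9, ¬y8} — ¬y1 is true.
  5. {y5, y9} — y9 is true.
  6. {y10, ¬y2} — ¬y2 is true.
  7. {y9, ¬y5} — y9 is true.
  8. {y3, y5} — y3 is true.
  9. {y8, y3, y4} — y8 is true.
  10. {¬y1, y3} — y3 is true.
  11. {y5, ¬y4, ¬y2} — ¬y4 is true.
  12. {y8, ¬y7, y9} — y8 is true.
  13. {y5, y10} — y5 is true.
  14. {y5, ¬y2, y4} — y5 is true.
  15. {y5, ¬y10, y7} — y5 is true.
  16. {¬y10, ¬y4, y8} — y8 is true.
  17. {¬y6, ¬y2} — ¬y2 is true.
  18. {y5, y7, y3} — y3 is true.
  19. {¬y6, y3} — y3 is true.
  20. {y10, ¬y4, ¬y9} — ¬y4 is true.
  21. {y8, ¬y2, y10} — y8 is true.
  22. {y5, ¬y3} — y5 is true.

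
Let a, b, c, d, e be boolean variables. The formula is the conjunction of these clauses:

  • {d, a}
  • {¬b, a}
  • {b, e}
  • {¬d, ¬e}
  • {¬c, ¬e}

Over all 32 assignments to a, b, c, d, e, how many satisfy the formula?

6

Satisfying assignments:
  a=1 b=0 c=0 d=0 e=1
  a=1 b=1 c=0 d=0 e=0
  a=1 b=1 c=0 d=0 e=1
  a=1 b=1 c=0 d=1 e=0
  a=1 b=1 c=1 d=0 e=0
  a=1 b=1 c=1 d=1 e=0
That's 6 in total.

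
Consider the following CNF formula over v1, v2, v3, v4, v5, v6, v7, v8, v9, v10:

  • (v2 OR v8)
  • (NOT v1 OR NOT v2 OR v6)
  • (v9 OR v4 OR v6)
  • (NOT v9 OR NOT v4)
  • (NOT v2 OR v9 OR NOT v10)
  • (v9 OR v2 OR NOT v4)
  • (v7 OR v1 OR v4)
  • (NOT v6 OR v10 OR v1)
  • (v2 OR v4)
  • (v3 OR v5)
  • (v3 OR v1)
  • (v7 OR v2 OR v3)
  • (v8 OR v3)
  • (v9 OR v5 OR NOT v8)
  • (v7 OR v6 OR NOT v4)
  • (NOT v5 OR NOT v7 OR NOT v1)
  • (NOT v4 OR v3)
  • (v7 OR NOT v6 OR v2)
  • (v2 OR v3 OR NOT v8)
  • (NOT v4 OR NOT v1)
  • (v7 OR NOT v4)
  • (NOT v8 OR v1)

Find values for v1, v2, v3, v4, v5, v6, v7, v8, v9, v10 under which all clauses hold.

v1=False, v2=True, v3=True, v4=False, v5=False, v6=False, v7=True, v8=False, v9=True, v10=True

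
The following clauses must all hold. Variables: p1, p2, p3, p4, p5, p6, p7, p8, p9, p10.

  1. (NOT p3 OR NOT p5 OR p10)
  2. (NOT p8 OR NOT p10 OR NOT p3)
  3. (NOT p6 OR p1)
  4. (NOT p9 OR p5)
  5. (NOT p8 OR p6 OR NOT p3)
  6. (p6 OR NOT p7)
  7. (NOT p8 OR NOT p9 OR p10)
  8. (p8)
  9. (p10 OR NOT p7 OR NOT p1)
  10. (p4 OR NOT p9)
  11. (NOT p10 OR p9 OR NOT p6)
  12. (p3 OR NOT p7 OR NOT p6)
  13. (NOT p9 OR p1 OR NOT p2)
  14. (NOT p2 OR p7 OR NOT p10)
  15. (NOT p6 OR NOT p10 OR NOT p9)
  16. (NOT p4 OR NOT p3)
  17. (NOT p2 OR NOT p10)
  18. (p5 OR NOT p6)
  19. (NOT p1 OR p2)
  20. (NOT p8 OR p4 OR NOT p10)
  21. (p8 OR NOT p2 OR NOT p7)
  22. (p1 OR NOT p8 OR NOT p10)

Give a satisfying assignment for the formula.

p1=F, p2=T, p3=F, p4=T, p5=T, p6=F, p7=F, p8=T, p9=F, p10=F

The clause (p8) is unit: p8 must be True.
Branch on p1: take p1 = False.
  then p6 is forced to False.
  then p3 is forced to False.
  then p7 is forced to False.
  then p10 is forced to False.
  then p9 is forced to False.
p2, p4, p5 are now unconstrained; take p2 = True, p4 = True, p5 = True.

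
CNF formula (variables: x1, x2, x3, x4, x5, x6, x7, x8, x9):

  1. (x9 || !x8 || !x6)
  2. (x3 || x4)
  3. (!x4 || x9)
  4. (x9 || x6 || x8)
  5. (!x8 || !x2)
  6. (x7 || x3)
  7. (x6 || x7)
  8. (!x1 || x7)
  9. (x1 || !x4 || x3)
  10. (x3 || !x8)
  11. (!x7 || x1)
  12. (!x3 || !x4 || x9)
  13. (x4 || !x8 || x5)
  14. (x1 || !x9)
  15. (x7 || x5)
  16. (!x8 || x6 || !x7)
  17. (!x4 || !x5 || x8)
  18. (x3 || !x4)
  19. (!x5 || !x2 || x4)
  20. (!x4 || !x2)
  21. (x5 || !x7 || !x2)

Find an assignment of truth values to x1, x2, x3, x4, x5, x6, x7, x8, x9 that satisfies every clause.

x1=1  x2=0  x3=1  x4=1  x5=0  x6=0  x7=1  x8=0  x9=1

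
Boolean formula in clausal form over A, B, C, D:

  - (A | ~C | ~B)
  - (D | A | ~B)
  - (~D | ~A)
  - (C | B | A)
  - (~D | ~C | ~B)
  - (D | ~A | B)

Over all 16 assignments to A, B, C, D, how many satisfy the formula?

5

The models are:
  A=0 B=0 C=1 D=0
  A=0 B=0 C=1 D=1
  A=0 B=1 C=0 D=1
  A=1 B=1 C=0 D=0
  A=1 B=1 C=1 D=0
That's 5 in total.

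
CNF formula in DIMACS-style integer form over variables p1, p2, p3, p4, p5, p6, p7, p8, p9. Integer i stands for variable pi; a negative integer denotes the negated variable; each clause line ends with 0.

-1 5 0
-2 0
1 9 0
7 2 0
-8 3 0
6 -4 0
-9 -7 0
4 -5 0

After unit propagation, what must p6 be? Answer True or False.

(~p2) stands alone — p2 = False.
(p7 \/ p2) with p2 = False leaves only p7, so p7 = True.
(~p9 \/ ~p7) with p7 = True leaves only ~p9, so p9 = False.
In (p1 \/ p9), p9 is now false; p1 must hold, so p1 = True.
(~p1 \/ p5) with p1 = True leaves only p5, so p5 = True.
(p4 \/ ~p5): since p5 = True, the clause reduces to (p4). p4 = True.
(p6 \/ ~p4) with p4 = True leaves only p6, so p6 = True.

True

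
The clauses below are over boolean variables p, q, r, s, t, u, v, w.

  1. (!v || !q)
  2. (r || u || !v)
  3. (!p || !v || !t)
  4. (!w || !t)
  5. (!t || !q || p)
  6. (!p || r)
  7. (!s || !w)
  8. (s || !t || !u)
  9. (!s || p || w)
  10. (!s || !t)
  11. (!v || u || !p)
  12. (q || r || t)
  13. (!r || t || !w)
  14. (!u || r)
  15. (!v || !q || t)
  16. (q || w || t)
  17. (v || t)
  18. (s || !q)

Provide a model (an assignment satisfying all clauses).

Branch on p: take p = False.
The remaining clauses are satisfied by q = False, r = False, s = False, t = True, u = False, v = False, w = False.

p = False, q = False, r = False, s = False, t = True, u = False, v = False, w = False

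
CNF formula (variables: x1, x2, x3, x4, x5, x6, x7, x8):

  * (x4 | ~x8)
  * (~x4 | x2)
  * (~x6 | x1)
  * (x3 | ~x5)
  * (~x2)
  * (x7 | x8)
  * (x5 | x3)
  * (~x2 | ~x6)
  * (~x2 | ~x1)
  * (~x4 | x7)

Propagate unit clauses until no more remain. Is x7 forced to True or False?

(~x2) stands alone — x2 = False.
(~x4 | x2) with x2 = False leaves only ~x4, so x4 = False.
From (~x8 | x4) and x4 = False: x8 = False.
In (x7 | x8), x8 is now false; x7 must hold, so x7 = True.

True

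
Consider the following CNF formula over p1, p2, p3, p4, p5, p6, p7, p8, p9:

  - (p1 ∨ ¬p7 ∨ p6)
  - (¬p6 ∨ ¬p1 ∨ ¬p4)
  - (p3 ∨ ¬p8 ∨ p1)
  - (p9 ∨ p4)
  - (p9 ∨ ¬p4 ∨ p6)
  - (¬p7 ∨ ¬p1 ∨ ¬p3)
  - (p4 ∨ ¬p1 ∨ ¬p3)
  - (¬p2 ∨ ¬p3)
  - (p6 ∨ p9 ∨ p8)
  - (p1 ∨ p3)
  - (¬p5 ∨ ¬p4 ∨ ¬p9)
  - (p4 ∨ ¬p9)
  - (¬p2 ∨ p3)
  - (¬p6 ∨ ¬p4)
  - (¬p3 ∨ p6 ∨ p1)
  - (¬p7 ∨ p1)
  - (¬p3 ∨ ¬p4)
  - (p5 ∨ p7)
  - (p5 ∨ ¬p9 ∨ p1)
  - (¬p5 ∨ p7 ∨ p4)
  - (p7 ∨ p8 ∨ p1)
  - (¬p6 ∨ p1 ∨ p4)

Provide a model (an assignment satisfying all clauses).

p1 = T  p2 = F  p3 = F  p4 = T  p5 = F  p6 = F  p7 = T  p8 = T  p9 = T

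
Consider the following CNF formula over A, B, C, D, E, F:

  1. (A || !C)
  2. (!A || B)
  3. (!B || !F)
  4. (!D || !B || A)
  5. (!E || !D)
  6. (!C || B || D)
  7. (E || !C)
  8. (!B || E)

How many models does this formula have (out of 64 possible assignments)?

9

Case analysis on B and A:
  B=T, A=T: remaining (C,D,E,F) ∈ {(F,F,T,F); (T,F,T,F)} — 2.
  B=T, A=F: remaining (C,D,E,F) ∈ {(F,F,T,F)} — 1.
  B=F, A=T: a clause becomes empty — 0.
  B=F, A=F: F free; 3 ways for (C,D,E) × 2^1 = 6.
Total: 2 + 1 + 0 + 6 = 9.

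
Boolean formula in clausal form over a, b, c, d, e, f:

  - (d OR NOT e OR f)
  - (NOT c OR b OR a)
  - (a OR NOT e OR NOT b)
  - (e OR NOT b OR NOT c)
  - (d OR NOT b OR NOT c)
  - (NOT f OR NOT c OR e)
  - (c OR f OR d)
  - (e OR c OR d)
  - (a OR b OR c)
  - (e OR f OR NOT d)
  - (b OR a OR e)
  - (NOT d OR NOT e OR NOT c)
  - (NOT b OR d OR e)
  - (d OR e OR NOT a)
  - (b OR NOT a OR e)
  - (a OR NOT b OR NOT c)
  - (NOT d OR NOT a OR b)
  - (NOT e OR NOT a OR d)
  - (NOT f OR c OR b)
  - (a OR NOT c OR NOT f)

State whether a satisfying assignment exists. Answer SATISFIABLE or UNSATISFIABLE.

Branch on a: take a = True.
Set b = True and propagate.
Try c = False.
For the remaining variables, d = True, e = True, f = False works.
So a=True, b=True, c=False, d=True, e=True, f=False is a satisfying assignment.

SATISFIABLE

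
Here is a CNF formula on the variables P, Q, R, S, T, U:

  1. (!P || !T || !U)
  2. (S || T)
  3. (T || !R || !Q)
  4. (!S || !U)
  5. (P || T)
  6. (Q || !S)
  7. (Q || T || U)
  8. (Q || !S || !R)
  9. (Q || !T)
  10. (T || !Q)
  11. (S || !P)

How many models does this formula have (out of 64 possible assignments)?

Split on T, then Q.
  T=T, Q=T: R free; 4 ways for (P,S,U) × 2^1 = 8.
  T=T, Q=F: a clause becomes empty — 0.
  T=F, Q=T: a clause becomes empty — 0.
  T=F, Q=F: a clause becomes empty — 0.
Total: 8 + 0 + 0 + 0 = 8.

8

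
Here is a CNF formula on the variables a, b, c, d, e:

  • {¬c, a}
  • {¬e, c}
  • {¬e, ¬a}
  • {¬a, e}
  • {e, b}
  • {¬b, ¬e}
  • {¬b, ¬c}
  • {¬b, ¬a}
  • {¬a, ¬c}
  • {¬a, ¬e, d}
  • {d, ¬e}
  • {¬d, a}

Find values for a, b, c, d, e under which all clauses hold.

Branch on a: take a = False.
  then c is forced to False.
  then e is forced to False.
  then b is forced to True.
  then d is forced to False.
Every clause has at least one true literal under this assignment.

a=False, b=True, c=False, d=False, e=False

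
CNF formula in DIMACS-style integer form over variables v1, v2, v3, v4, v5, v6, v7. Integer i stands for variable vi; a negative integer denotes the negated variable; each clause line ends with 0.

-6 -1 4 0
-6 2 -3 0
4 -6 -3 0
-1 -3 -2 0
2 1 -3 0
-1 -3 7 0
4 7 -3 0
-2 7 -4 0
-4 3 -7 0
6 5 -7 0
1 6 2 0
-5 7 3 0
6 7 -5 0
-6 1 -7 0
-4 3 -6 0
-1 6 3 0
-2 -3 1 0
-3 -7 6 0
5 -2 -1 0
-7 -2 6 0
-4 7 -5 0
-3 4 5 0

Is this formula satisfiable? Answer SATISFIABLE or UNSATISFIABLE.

Branch on v1: take v1 = False.
The remaining clauses are satisfied by v2 = False, v3 = False, v4 = False, v5 = False, v6 = True, v7 = False.
So v1=F, v2=F, v3=F, v4=F, v5=F, v6=T, v7=F is a satisfying assignment.

SATISFIABLE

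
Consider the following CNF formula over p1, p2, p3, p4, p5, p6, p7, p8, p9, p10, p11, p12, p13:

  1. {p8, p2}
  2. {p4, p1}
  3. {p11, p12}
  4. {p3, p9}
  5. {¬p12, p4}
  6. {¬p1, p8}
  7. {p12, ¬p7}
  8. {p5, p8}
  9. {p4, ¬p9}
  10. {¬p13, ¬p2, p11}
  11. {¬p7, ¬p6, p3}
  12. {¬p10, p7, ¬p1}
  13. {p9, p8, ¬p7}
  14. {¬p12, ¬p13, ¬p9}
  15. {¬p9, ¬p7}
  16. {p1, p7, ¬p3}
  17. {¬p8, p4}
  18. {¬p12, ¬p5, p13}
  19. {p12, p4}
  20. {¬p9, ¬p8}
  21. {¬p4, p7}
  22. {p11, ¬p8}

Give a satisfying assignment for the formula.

p1=0  p2=1  p3=1  p4=1  p5=0  p6=1  p7=1  p8=1  p9=0  p10=0  p11=1  p12=1  p13=1

Pure literal: p10 appears only negated; assign p10 = False.
Pure literal: p11 appears only positively; assign p11 = True.
Set p1 = False and propagate.
  then p4 is forced to True.
  then p7 is forced to True.
  then p12 is forced to True.
  then p9 is forced to False.
  then p3 is forced to True.
  then p8 is forced to True.
For the remaining variables, p2 = True, p5 = False, p6 = True, p13 = True works.
Every clause has at least one true literal under this assignment.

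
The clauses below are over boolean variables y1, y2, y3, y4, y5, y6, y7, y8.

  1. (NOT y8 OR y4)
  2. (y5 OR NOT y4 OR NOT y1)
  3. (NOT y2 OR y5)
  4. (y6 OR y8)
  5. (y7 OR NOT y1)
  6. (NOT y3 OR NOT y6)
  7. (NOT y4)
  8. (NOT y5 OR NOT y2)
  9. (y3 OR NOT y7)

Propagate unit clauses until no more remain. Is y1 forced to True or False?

False

(NOT y4) stands alone — y4 = False.
From (y4 OR NOT y8) and y4 = False: y8 = False.
In (y6 OR y8), y8 is now false; y6 must hold, so y6 = True.
(NOT y6 OR NOT y3): since y6 = True, the clause reduces to (NOT y3). y3 = False.
From (y3 OR NOT y7) and y3 = False: y7 = False.
From (y7 OR NOT y1) and y7 = False: y1 = False.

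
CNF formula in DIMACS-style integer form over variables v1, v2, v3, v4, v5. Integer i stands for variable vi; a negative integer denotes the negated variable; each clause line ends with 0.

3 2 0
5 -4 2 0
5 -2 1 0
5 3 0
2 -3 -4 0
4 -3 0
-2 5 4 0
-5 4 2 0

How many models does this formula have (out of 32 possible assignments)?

Split on v2, then v4.
  v2=T, v4=T: 5 of the 8 assignments to (v1,v3,v5) work.
  v2=T, v4=F: remaining (v1,v3,v5) ∈ {(F,F,T); (T,F,T)} — 2.
  v2=F, v4=T: a clause becomes empty — 0.
  v2=F, v4=F: a clause becomes empty — 0.
Total: 5 + 2 + 0 + 0 = 7.

7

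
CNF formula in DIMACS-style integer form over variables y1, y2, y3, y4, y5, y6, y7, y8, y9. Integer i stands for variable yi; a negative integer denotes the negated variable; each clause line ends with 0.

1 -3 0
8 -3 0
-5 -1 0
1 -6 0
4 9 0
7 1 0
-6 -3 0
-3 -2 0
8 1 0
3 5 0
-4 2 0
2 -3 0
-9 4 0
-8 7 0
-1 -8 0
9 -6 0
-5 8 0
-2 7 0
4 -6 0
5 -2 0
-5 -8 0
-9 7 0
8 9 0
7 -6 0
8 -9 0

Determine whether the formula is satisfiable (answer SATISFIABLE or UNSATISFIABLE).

y8 = True:
  propagation gives y7=True, y1=False, y3=False, y6=False; an empty clause results — contradiction.
y8 = False:
  propagation gives y3=False, y1=True, y5=False; an empty clause results — contradiction.
Every branch closes, so no satisfying assignment exists.

UNSATISFIABLE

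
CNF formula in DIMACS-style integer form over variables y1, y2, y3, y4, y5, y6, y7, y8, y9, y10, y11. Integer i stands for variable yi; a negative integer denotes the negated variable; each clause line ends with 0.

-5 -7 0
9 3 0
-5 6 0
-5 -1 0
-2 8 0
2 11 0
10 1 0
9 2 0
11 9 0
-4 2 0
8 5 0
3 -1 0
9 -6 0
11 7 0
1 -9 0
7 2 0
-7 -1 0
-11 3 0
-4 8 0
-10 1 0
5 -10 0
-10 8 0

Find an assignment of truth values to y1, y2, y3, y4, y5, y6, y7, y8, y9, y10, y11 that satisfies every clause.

Pure literal: y3 appears only positively; assign y3 = True.
Pure literal: y4 appears only negated; assign y4 = False.
Try y1 = True.
  then y5 is forced to False.
  then y8 is forced to True.
  then y7 is forced to False.
  then y11 is forced to True.
  then y2 is forced to True.
  then y10 is forced to False.
The remaining clauses are satisfied by y6 = True, y9 = True.

y1=T, y2=T, y3=T, y4=F, y5=F, y6=T, y7=F, y8=T, y9=T, y10=F, y11=T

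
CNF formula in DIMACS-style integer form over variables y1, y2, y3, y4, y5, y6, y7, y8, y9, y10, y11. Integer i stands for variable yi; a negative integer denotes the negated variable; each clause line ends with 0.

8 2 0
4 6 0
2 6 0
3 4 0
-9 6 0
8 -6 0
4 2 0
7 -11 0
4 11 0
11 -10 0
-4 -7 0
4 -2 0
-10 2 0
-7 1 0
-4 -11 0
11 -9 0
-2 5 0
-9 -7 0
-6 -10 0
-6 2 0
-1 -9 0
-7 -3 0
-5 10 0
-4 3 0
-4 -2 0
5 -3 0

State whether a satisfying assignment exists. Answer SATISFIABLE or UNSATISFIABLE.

UNSATISFIABLE

y4 = True:
  propagation gives y7=False, y11=False, y10=False, y9=False; an empty clause results — contradiction.
y4 = False:
  propagation gives y6=True, y3=True, y8=True, y2=True; an empty clause results — contradiction.
Every branch closes, so no satisfying assignment exists.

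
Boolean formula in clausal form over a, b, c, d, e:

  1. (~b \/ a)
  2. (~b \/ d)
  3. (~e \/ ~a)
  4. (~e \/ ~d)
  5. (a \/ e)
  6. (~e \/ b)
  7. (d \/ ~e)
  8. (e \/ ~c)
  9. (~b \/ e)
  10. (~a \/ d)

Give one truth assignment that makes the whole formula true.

a = T  b = F  c = F  d = T  e = F

Check each clause:
  1. (a \/ ~b) — a is true.
  2. (d \/ ~b) — d is true.
  3. (~a \/ ~e) — ~e is true.
  4. (~d \/ ~e) — ~e is true.
  5. (e \/ a) — a is true.
  6. (~e \/ b) — ~e is true.
  7. (d \/ ~e) — ~e is true.
  8. (~c \/ e) — ~c is true.
  9. (~b \/ e) — ~b is true.
  10. (~a \/ d) — d is true.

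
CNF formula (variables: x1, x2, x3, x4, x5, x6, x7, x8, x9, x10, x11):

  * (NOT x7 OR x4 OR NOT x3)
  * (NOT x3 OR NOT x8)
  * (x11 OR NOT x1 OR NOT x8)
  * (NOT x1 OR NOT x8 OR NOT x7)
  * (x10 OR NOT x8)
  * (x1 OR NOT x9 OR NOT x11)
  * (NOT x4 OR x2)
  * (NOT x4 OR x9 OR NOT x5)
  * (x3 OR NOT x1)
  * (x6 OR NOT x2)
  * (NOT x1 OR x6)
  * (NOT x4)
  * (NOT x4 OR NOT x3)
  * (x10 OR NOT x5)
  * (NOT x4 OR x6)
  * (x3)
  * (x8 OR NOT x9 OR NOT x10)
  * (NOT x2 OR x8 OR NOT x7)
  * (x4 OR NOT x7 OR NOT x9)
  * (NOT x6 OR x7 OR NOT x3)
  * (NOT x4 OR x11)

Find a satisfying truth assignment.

x1=F  x2=F  x3=T  x4=F  x5=T  x6=F  x7=F  x8=F  x9=F  x10=T  x11=T

Unit propagation: (NOT x4) forces x4 = False.
The clause (x3) is unit: x3 must be True.
(NOT x7) is a unit clause, so x7 = False.
Unit propagation: (NOT x8) forces x8 = False.
(NOT x6) is a unit clause, so x6 = False.
Unit propagation: (NOT x2) forces x2 = False.
Unit propagation: (NOT x1) forces x1 = False.
Pure literal: x9 appears only negated; assign x9 = False.
Try x5 = True.
  then x10 is forced to True.
x11 is now unconstrained; take x11 = True.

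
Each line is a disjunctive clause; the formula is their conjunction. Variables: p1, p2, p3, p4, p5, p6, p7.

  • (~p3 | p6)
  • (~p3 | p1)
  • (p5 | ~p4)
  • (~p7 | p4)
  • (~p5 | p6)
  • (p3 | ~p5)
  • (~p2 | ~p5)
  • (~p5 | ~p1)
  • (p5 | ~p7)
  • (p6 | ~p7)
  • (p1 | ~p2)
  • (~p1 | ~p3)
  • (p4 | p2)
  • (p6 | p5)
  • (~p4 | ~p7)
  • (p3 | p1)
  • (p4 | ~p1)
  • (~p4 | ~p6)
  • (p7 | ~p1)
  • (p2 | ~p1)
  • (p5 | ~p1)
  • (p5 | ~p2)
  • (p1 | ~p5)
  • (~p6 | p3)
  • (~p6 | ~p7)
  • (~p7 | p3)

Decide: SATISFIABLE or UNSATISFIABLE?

p1 = True:
  propagation gives p5=False; an empty clause results — contradiction.
p1 = False:
  propagation gives p3=False; an empty clause results — contradiction.
Every branch closes, so no satisfying assignment exists.

UNSATISFIABLE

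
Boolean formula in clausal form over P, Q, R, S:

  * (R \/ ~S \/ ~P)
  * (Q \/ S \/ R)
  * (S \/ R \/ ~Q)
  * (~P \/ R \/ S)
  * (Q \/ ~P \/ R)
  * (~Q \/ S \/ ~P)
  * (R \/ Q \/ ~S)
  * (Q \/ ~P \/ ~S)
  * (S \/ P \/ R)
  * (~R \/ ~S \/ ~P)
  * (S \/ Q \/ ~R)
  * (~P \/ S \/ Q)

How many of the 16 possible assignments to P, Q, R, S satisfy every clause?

4

Satisfying assignments:
  P=F Q=F R=T S=T
  P=F Q=T R=F S=T
  P=F Q=T R=T S=F
  P=F Q=T R=T S=T
That's 4 in total.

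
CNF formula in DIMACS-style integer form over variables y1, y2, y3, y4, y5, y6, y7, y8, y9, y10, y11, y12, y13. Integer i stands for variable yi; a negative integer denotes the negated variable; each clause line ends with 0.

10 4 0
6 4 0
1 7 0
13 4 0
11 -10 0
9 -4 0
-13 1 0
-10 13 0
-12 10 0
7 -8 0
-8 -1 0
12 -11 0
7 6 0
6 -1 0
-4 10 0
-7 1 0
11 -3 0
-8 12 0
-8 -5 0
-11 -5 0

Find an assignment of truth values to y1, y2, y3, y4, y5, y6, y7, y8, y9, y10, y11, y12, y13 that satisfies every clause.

y5 occurs only negated in the remaining clauses — set y5 = False.
y6 occurs only positively in the remaining clauses — set y6 = True.
Set y1 = True and propagate.
  then y8 is forced to False.
For the remaining variables, y2 = False, y3 = True, y4 = False, y7 = True, y9 = False, y10 = True, y11 = True, y12 = True, y13 = True works.
Every clause has at least one true literal under this assignment.

y1 = T, y2 = F, y3 = T, y4 = F, y5 = F, y6 = T, y7 = T, y8 = F, y9 = F, y10 = T, y11 = T, y12 = T, y13 = T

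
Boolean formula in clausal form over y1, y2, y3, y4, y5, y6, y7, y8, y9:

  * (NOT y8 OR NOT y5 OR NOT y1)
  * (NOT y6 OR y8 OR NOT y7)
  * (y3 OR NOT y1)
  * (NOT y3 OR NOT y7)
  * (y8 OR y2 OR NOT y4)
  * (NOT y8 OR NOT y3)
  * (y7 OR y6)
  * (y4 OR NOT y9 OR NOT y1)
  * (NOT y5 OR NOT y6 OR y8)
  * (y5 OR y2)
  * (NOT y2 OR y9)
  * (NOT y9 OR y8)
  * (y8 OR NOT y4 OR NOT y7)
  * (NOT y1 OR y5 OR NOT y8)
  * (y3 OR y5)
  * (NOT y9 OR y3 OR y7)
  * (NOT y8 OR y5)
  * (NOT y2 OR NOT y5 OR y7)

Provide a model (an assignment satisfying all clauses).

y1=0  y2=0  y3=0  y4=1  y5=1  y6=0  y7=1  y8=1  y9=0

Check each clause:
  1. (NOT y5 OR NOT y1 OR NOT y8) — NOT y1 is true.
  2. (NOT y6 OR NOT y7 OR y8) — y8 is true.
  3. (NOT y1 OR y3) — NOT y1 is true.
  4. (NOT y7 OR NOT y3) — NOT y3 is true.
  5. (NOT y4 OR y2 OR y8) — y8 is true.
  6. (NOT y3 OR NOT y8) — NOT y3 is true.
  7. (y6 OR y7) — y7 is true.
  8. (y4 OR NOT y9 OR NOT y1) — y4 is true.
  9. (NOT y5 OR NOT y6 OR y8) — y8 is true.
  10. (y2 OR y5) — y5 is true.
  11. (NOT y2 OR y9) — NOT y2 is true.
  12. (y8 OR NOT y9) — y8 is true.
  13. (NOT y4 OR y8 OR NOT y7) — y8 is true.
  14. (NOT y8 OR y5 OR NOT y1) — y5 is true.
  15. (y5 OR y3) — y5 is true.
  16. (NOT y9 OR y3 OR y7) — NOT y9 is true.
  17. (y5 OR NOT y8) — y5 is true.
  18. (NOT y5 OR y7 OR NOT y2) — NOT y2 is true.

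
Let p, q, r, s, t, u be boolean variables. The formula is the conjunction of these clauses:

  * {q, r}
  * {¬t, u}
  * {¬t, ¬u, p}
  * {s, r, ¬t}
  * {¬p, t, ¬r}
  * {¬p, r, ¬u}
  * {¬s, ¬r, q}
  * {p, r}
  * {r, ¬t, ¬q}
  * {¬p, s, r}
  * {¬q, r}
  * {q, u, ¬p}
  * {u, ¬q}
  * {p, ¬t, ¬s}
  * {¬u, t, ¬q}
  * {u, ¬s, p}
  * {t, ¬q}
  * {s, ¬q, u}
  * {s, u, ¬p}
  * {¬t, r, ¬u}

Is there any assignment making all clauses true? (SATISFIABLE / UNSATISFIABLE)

SATISFIABLE

Branch on p: take p = True.
The remaining clauses are satisfied by q = True, r = True, s = False, t = True, u = True.
So p = True, q = True, r = True, s = False, t = True, u = True is a satisfying assignment.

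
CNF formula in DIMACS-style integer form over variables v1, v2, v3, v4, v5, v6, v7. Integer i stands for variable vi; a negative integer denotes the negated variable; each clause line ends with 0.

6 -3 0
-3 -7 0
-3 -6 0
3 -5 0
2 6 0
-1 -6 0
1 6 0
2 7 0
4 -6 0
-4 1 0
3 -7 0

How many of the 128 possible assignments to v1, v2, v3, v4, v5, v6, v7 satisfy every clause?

The models are:
  v1=1 v2=1 v3=0 v4=0 v5=0 v6=0 v7=0
  v1=1 v2=1 v3=0 v4=1 v5=0 v6=0 v7=0
That's 2 in total.

2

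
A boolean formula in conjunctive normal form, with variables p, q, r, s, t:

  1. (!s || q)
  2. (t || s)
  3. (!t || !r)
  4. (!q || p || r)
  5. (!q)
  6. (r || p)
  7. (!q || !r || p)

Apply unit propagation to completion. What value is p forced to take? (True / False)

(!q) stands alone — q = False.
(!s || q) with q = False leaves only !s, so s = False.
(s || t): since s = False, the clause reduces to (t). t = True.
(!r || !t): since t = True, the clause reduces to (!r). r = False.
In (r || p), r is now false; p must hold, so p = True.

True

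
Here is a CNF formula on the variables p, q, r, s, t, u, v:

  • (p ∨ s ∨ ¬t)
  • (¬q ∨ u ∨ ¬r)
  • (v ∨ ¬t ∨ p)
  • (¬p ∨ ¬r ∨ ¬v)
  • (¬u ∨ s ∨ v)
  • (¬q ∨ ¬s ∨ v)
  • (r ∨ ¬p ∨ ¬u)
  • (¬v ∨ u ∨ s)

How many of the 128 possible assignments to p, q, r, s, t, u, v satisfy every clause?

41

Split on v, then p.
  v=1, p=1: remaining (q,r,s,t,u) ∈ {(0,0,1,0,0); (0,0,1,1,0); (1,0,1,0,0); (1,0,1,1,0)} — 4.
  v=1, p=0: 18 of the 32 assignments to (q,r,s,t,u) work.
  v=0, p=1: t free; 6 ways for (q,r,s,u) × 2^1 = 12.
  v=0, p=0: 7 of the 32 assignments to (q,r,s,t,u) work.
Total: 4 + 18 + 12 + 7 = 41.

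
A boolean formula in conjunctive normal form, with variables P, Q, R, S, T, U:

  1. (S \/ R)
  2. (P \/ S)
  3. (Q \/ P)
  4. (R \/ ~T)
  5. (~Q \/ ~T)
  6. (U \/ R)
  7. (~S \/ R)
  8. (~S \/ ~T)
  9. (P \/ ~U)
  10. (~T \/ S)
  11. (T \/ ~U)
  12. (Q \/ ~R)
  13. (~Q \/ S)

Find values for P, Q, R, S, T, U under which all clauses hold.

P = False, Q = True, R = True, S = True, T = False, U = False

Branch on P: take P = False.
  then S is forced to True.
  then Q is forced to True.
  then T is forced to False.
  then R is forced to True.
  then U is forced to False.
Every clause has at least one true literal under this assignment.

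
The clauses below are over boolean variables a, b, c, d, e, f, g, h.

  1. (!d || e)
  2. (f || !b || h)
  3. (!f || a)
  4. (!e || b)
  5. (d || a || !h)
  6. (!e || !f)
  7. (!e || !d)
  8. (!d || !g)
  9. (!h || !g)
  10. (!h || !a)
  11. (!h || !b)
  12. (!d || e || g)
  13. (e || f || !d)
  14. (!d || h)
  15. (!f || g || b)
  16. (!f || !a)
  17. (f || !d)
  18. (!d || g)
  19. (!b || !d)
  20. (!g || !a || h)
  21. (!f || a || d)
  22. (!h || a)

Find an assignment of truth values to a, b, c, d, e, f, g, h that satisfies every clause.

a = False, b = False, c = False, d = False, e = False, f = False, g = True, h = False

Check each clause:
  1. (!d || e) — !d is true.
  2. (f || h || !b) — !b is true.
  3. (a || !f) — !f is true.
  4. (b || !e) — !e is true.
  5. (d || a || !h) — !h is true.
  6. (!e || !f) — !f is true.
  7. (!e || !d) — !e is true.
  8. (!d || !g) — !d is true.
  9. (!g || !h) — !h is true.
  10. (!a || !h) — !h is true.
  11. (!b || !h) — !h is true.
  12. (g || !d || e) — !d is true.
  13. (!d || f || e) — !d is true.
  14. (!d || h) — !d is true.
  15. (g || b || !f) — !f is true.
  16. (!a || !f) — !f is true.
  17. (!d || f) — !d is true.
  18. (g || !d) — !d is true.
  19. (!b || !d) — !d is true.
  20. (!a || !g || h) — !a is true.
  21. (d || !f || a) — !f is true.
  22. (a || !h) — !h is true.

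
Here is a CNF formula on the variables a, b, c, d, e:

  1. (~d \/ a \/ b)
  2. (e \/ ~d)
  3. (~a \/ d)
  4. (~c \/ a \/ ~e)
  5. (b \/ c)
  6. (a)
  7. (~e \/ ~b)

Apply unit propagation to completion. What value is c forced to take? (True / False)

(a) is a unit clause: a = True.
(d \/ ~a) with a = True leaves only d, so d = True.
From (~d \/ e) and d = True: e = True.
From (~e \/ ~b) and e = True: b = False.
(c \/ b): since b = False, the clause reduces to (c). c = True.

True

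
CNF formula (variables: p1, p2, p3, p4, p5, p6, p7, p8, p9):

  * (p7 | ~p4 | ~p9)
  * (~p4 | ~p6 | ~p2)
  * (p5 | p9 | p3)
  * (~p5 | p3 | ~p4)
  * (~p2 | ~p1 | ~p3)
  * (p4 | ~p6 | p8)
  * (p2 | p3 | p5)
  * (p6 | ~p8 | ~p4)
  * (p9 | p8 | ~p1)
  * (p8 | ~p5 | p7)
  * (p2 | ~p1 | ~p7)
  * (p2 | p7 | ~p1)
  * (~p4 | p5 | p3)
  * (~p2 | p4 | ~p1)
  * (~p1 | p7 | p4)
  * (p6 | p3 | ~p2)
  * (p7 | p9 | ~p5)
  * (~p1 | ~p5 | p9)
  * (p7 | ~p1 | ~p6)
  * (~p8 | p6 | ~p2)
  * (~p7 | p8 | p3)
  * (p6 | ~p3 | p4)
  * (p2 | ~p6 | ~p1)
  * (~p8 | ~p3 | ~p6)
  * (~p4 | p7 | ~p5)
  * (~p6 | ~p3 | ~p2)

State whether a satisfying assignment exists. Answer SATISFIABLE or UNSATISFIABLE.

p1 occurs only negated in the remaining clauses — set p1 = False.
Branch on p2: take p2 = False.
The remaining clauses are satisfied by p3 = False, p4 = False, p5 = True, p6 = False, p7 = True, p8 = True, p9 = True.
Every clause has at least one true literal under this assignment.
So p1 = F, p2 = F, p3 = F, p4 = F, p5 = T, p6 = F, p7 = T, p8 = T, p9 = T is a satisfying assignment.

SATISFIABLE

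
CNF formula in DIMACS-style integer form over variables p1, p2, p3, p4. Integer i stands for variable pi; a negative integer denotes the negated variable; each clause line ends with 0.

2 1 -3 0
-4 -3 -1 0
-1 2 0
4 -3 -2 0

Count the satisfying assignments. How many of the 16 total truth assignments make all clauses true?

The models are:
  p1=F p2=F p3=F p4=F
  p1=F p2=F p3=F p4=T
  p1=F p2=T p3=F p4=F
  p1=F p2=T p3=F p4=T
  p1=F p2=T p3=T p4=T
  p1=T p2=T p3=F p4=F
  p1=T p2=T p3=F p4=T
Count: 7.

7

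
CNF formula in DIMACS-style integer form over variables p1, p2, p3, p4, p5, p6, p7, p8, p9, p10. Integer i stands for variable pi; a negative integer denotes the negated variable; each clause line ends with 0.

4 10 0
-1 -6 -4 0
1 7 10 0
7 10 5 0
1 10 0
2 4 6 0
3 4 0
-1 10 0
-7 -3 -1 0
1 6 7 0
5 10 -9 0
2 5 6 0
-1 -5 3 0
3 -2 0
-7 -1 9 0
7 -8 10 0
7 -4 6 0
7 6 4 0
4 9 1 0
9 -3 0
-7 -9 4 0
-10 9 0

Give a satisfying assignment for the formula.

Branch on p1: take p1 = False.
  then p10 is forced to True.
  then p9 is forced to True.
Set p2 = True and propagate.
  then p3 is forced to True.
For the remaining variables, p4 = True, p5 = True, p6 = False, p7 = True, p8 = True works.
Every clause has at least one true literal under this assignment.
Check each clause:
  1. (p10 ∨ p4) — p10 is true.
  2. (¬p6 ∨ ¬p4 ∨ ¬p1) — ¬p6 is true.
  3. (p7 ∨ p1 ∨ p10) — p10 is true.
  4. (p7 ∨ p10 ∨ p5) — p10 is true.
  5. (p10 ∨ p1) — p10 is true.
  6. (p4 ∨ p6 ∨ p2) — p2 is true.
  7. (p4 ∨ p3) — p3 is true.
  8. (¬p1 ∨ p10) — p10 is true.
  9. (¬p3 ∨ ¬p1 ∨ ¬p7) — ¬p1 is true.
  10. (p6 ∨ p1 ∨ p7) — p7 is true.
  11. (p10 ∨ ¬p9 ∨ p5) — p10 is true.
  12. (p5 ∨ p2 ∨ p6) — p2 is true.
  13. (p3 ∨ ¬p5 ∨ ¬p1) — p3 is true.
  14. (p3 ∨ ¬p2) — p3 is true.
  15. (p9 ∨ ¬p1 ∨ ¬p7) — ¬p1 is true.
  16. (p7 ∨ ¬p8 ∨ p10) — p10 is true.
  17. (¬p4 ∨ p6 ∨ p7) — p7 is true.
  18. (p7 ∨ p4 ∨ p6) — p4 is true.
  19. (p4 ∨ p9 ∨ p1) — p4 is true.
  20. (¬p3 ∨ p9) — p9 is true.
  21. (p4 ∨ ¬p7 ∨ ¬p9) — p4 is true.
  22. (¬p10 ∨ p9) — p9 is true.

p1=False  p2=True  p3=True  p4=True  p5=True  p6=False  p7=True  p8=True  p9=True  p10=True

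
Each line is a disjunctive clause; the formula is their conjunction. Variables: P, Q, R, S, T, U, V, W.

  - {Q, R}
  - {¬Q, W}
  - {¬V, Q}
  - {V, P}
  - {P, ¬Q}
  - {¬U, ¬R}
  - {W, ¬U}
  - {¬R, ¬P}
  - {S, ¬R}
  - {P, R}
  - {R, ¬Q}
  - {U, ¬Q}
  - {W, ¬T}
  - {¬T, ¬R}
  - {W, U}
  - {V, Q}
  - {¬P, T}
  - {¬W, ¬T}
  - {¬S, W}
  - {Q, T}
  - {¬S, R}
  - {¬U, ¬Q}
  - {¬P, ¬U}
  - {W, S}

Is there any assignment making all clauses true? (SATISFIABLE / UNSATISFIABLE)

UNSATISFIABLE

Q = True:
  propagation gives W=True, P=True, R=False; an empty clause results — contradiction.
Q = False:
  propagation gives R=True, V=False; an empty clause results — contradiction.
Every branch closes, so no satisfying assignment exists.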